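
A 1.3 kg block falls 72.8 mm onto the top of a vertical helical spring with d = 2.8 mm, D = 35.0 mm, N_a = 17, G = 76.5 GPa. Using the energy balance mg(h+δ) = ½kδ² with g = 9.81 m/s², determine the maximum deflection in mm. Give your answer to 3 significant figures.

66.3 mm

k = Gd⁴/(8D³N_a) = (76.5×10³)(2.8⁴)/(8·35.0³·17) = 0.8064 N/mm
W = mg = 1.3 × 9.81 = 12.753 N
½kδ² − Wδ − Wh = 0 → δ = (W + √(W² + 2kWh))/k
δ = (12.753 + √(162.64 + 1497.35))/0.8064 = (12.753 + 40.743)/0.8064 = 66.339 mm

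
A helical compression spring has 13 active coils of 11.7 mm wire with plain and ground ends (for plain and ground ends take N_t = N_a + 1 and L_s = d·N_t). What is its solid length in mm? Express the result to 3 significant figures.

plain and ground ends: N_t = N_a + 1 = 13 + 1 = 14
L_s = d·N_t = 11.7 × 14 = 163.8 mm

164 mm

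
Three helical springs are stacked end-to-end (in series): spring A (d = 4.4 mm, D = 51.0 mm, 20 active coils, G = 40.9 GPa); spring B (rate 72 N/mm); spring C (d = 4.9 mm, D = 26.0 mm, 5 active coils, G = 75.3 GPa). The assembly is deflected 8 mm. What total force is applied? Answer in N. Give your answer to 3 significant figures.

k_A = Gd⁴/(8D³N_a) = (40.9×10³)(4.4⁴)/(8·51.0³·20) = 0.72228 N/mm
k_C = Gd⁴/(8D³N_a) = (75.3×10³)(4.9⁴)/(8·26.0³·5) = 61.745 N/mm
Series: 1/k_eq = 1/0.72228 + 1/72 + 1/61.745 = 1.4146; k_eq = 0.70692 N/mm
F = k_eq·δ = 0.70692·8 = 5.6553 N

5.66 N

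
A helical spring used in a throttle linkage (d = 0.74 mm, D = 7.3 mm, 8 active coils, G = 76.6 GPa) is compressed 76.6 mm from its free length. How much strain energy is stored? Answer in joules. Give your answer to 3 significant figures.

k = Gd⁴/(8D³N_a) = (76.6×10³)(0.74⁴)/(8·7.3³·8) = 0.92259 N/mm
U = ½kδ² = 0.5 × 0.92259 × 76.6² = 2706.7 N·mm = 2.7067 J

2.71 J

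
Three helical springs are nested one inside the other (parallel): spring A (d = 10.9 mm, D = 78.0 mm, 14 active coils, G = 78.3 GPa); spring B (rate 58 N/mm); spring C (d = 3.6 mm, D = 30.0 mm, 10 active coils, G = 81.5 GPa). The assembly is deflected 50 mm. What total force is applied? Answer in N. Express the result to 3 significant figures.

4260 N

k_A = Gd⁴/(8D³N_a) = (78.3×10³)(10.9⁴)/(8·78.0³·14) = 20.795 N/mm
k_C = Gd⁴/(8D³N_a) = (81.5×10³)(3.6⁴)/(8·30.0³·10) = 6.3374 N/mm
Parallel: k_eq = 20.795 + 58 + 6.3374 = 85.133 N/mm
F = k_eq·δ = 85.133·50 = 4256.6 N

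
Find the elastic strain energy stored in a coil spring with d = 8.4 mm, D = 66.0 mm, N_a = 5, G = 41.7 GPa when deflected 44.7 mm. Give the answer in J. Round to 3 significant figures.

18.0 J

k = Gd⁴/(8D³N_a) = (41.7×10³)(8.4⁴)/(8·66.0³·5) = 18.053 N/mm
U = ½kδ² = 0.5 × 18.053 × 44.7² = 18036 N·mm = 18.036 J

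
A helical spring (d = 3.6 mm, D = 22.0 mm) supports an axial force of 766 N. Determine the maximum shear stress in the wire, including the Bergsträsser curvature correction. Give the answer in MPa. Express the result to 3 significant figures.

Spring index C = D/d = 22.0/3.6 = 6.1111
K_B = (4C+2)/(4C−3) = 26.444/21.444 = 1.2332
τ₀ = 8FD/(πd³) = 8·766·22.0/(π·3.6³) = 134816/146.57 = 919.78 MPa
τ_max = K·τ₀ = 1.2332 × 919.78 = 1134.2 MPa

1130 MPa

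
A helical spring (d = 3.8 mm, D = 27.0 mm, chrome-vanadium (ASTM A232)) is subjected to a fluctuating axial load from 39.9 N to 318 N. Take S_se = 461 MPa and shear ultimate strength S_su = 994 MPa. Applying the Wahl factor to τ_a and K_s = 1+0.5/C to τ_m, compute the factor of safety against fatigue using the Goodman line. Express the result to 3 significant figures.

1.43

C = D/d = 27.0/3.8 = 7.1053; K_W = (4C−1)/(4C−4)+0.615/C = 1.2094; K_s = 1+0.5/C = 1.0704
F_a = (F_max−F_min)/2 = 139.05 N; F_m = (F_max+F_min)/2 = 178.95 N
τ_a = K_W·8F_aD/(πd³) = 1.2094 × 174.23 = 210.71 MPa
τ_m = K_s·8F_mD/(πd³) = 1.0704 × 224.23 = 240 MPa
Goodman: 1/n_f = τ_a/S_se + τ_m/S_su = 210.71/461 + 240/994 = 0.45708 + 0.24145 = 0.69853
n_f = 1/0.69853 = 1.432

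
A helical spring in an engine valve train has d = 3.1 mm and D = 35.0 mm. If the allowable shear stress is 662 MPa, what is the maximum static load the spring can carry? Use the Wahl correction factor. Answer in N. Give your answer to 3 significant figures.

C = D/d = 35.0/3.1 = 11.2903
K_W = (4C−1)/(4C−4) + 0.615/C = 44.161/41.161 + 0.0545 = 1.1274
τ_max = K·8FD/(πd³) → F_max = τ_allow·πd³/(8DK)
F_max = 662·π·3.1³/(8·35.0·1.1274) = 61957/315.66 = 196.28 N

196 N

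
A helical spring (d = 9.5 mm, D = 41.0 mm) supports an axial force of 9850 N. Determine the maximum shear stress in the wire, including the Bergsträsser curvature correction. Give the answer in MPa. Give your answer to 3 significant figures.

1620 MPa

Spring index C = D/d = 41.0/9.5 = 4.3158
K_B = (4C+2)/(4C−3) = 19.263/14.263 = 1.3506
τ₀ = 8FD/(πd³) = 8·9850·41.0/(π·9.5³) = 3.2308e+06/2693.5 = 1199.5 MPa
τ_max = K·τ₀ = 1.3506 × 1199.5 = 1619.9 MPa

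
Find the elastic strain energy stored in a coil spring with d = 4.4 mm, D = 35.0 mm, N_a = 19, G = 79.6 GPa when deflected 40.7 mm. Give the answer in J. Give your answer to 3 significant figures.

3.79 J

k = Gd⁴/(8D³N_a) = (79.6×10³)(4.4⁴)/(8·35.0³·19) = 4.578 N/mm
U = ½kδ² = 0.5 × 4.578 × 40.7² = 3791.7 N·mm = 3.7917 J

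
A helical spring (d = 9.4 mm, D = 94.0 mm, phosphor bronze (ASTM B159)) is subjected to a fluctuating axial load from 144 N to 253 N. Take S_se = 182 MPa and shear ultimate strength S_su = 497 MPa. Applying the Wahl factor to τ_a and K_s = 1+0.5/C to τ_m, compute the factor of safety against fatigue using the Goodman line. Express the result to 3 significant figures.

C = D/d = 94.0/9.4 = 10.0000; K_W = (4C−1)/(4C−4)+0.615/C = 1.1448; K_s = 1+0.5/C = 1.0500
F_a = (F_max−F_min)/2 = 54.5 N; F_m = (F_max+F_min)/2 = 198.5 N
τ_a = K_W·8F_aD/(πd³) = 1.1448 × 15.707 = 17.981 MPa
τ_m = K_s·8F_mD/(πd³) = 1.0500 × 57.206 = 60.067 MPa
Goodman: 1/n_f = τ_a/S_se + τ_m/S_su = 17.981/182 + 60.067/497 = 0.09880 + 0.12086 = 0.21966
n_f = 1/0.21966 = 4.553

4.55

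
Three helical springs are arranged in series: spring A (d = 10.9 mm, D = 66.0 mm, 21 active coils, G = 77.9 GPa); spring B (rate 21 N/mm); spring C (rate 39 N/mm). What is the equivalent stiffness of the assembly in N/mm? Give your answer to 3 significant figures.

8.53 N/mm

k_A = Gd⁴/(8D³N_a) = (77.9×10³)(10.9⁴)/(8·66.0³·21) = 22.767 N/mm
Series: 1/k_eq = 1/22.767 + 1/21 + 1/39 = 0.11718; k_eq = 8.5336 N/mm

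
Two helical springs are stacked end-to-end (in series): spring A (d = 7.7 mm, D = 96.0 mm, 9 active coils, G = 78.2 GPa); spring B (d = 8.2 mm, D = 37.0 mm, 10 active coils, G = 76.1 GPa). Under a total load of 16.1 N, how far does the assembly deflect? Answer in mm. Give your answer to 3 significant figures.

k_A = Gd⁴/(8D³N_a) = (78.2×10³)(7.7⁴)/(8·96.0³·9) = 4.3154 N/mm
k_B = Gd⁴/(8D³N_a) = (76.1×10³)(8.2⁴)/(8·37.0³·10) = 84.907 N/mm
Series: 1/k_eq = 1/4.3154 + 1/84.907 = 0.2435; k_eq = 4.1067 N/mm
δ = F/k_eq = 16.1/4.1067 = 3.9204 mm

3.92 mm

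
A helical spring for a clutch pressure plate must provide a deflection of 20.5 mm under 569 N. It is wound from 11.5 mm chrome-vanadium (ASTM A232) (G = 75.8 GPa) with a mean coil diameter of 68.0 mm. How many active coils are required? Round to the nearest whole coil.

Required rate k = F/δ = 569/20.5 = 27.756 N/mm
N_a = Gd⁴/(8D³k) = (75.8×10³ × 11.5⁴)/(8 × 68.0³ × 27.756)
    = 1.32575e+09 / 6.98192e+07 = 18.99 → 19 coils

19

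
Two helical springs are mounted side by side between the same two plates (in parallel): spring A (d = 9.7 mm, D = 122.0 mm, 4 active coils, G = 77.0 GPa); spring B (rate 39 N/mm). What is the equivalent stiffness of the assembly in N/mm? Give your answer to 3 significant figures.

k_A = Gd⁴/(8D³N_a) = (77.0×10³)(9.7⁴)/(8·122.0³·4) = 11.731 N/mm
Parallel: k_eq = 11.731 + 39 = 50.731 N/mm

50.7 N/mm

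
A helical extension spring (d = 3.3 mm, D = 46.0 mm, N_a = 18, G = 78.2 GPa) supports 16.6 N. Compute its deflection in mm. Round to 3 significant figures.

k = Gd⁴/(8D³N_a) = (78.2×10³)(3.3⁴)/(8·46.0³·18) = 0.66165 N/mm
δ = F/k = 16.6 / 0.66165 = 25.089 mm

25.1 mm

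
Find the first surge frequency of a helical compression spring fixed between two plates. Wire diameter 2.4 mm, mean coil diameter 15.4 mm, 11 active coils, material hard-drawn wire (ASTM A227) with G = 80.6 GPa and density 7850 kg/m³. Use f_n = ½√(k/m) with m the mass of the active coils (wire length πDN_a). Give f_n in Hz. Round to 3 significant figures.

k = Gd⁴/(8D³N_a) = (80.6×10³)(2.4⁴)/(8·15.4³·11) = 8.3202 N/mm = 8320.2 N/m
Wire length L = πDN_a = π·15.4·11 = 532.19 mm
m = ρ·(πd²/4)·L = 7850 × 4.5239×10⁻⁶ m² × 0.53219 m = 0.018899 kg
f_n = ½√(k/m) = 0.5·√(8320.2/0.018899) = 0.5·√(4.4024e+05) = 331.75 Hz

332 Hz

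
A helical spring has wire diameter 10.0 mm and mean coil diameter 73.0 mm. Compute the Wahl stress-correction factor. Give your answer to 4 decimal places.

C = D/d = 73.0/10.0 = 7.3000
K_W = (4C−1)/(4C−4) + 0.615/C = 28.200/25.200 + 0.0842 = 1.2033

1.2033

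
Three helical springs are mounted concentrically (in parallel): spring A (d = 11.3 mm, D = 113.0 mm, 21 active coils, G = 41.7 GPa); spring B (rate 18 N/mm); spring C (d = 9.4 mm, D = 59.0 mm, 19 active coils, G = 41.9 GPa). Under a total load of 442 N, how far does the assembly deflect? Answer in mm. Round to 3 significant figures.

14.1 mm

k_A = Gd⁴/(8D³N_a) = (41.7×10³)(11.3⁴)/(8·113.0³·21) = 2.8048 N/mm
k_C = Gd⁴/(8D³N_a) = (41.9×10³)(9.4⁴)/(8·59.0³·19) = 10.479 N/mm
Parallel: k_eq = 2.8048 + 18 + 10.479 = 31.284 N/mm
δ = F/k_eq = 442/31.284 = 14.129 mm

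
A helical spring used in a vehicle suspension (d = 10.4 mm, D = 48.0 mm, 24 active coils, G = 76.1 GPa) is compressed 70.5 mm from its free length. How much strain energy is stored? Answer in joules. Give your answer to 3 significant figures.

k = Gd⁴/(8D³N_a) = (76.1×10³)(10.4⁴)/(8·48.0³·24) = 41.927 N/mm
U = ½kδ² = 0.5 × 41.927 × 70.5² = 1.0419e+05 N·mm = 104.19 J

104 J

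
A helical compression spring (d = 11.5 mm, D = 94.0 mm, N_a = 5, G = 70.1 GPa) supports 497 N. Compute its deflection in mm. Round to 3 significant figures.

13.5 mm

k = Gd⁴/(8D³N_a) = (70.1×10³)(11.5⁴)/(8·94.0³·5) = 36.903 N/mm
δ = F/k = 497 / 36.903 = 13.468 mm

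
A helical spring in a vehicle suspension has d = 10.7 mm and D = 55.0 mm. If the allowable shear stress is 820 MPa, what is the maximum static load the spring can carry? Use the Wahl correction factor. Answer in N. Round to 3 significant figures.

C = D/d = 55.0/10.7 = 5.1402
K_W = (4C−1)/(4C−4) + 0.615/C = 19.561/16.561 + 0.1196 = 1.3008
τ_max = K·8FD/(πd³) → F_max = τ_allow·πd³/(8DK)
F_max = 820·π·10.7³/(8·55.0·1.3008) = 3.1558e+06/572.35 = 5513.8 N

5510 N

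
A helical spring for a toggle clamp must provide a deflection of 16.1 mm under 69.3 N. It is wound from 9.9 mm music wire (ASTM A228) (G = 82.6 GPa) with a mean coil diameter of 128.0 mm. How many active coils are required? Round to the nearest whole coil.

Required rate k = F/δ = 69.3/16.1 = 4.3043 N/mm
N_a = Gd⁴/(8D³k) = (82.6×10³ × 9.9⁴)/(8 × 128.0³ × 4.3043)
    = 7.93452e+08 / 7.2215e+07 = 10.99 → 11 coils

11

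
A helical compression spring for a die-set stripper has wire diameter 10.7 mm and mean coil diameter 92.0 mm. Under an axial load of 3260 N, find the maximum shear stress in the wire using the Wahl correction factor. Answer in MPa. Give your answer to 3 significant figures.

Spring index C = D/d = 92.0/10.7 = 8.5981
K_W = (4C−1)/(4C−4) + 0.615/C = 33.393/30.393 + 0.0715 = 1.1702
τ₀ = 8FD/(πd³) = 8·3260·92.0/(π·10.7³) = 2.39936e+06/3848.6 = 623.44 MPa
τ_max = K·τ₀ = 1.1702 × 623.44 = 729.57 MPa

730 MPa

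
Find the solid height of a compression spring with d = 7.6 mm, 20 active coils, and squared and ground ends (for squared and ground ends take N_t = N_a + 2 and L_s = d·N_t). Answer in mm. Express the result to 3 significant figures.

167 mm

squared and ground ends: N_t = N_a + 2 = 20 + 2 = 22
L_s = d·N_t = 7.6 × 22 = 167.2 mm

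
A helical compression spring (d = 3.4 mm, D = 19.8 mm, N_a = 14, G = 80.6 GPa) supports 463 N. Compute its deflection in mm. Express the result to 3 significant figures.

37.4 mm

k = Gd⁴/(8D³N_a) = (80.6×10³)(3.4⁴)/(8·19.8³·14) = 12.389 N/mm
δ = F/k = 463 / 12.389 = 37.372 mm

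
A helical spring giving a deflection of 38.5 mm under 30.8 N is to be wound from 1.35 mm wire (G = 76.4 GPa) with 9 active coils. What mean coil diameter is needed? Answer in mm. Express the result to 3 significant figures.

16.4 mm

Required rate k = F/δ = 30.8/38.5 = 0.8 N/mm
D = (Gd⁴/(8N_a·k))^(1/3) = (76.4×10³·1.35⁴/(8·9·0.8))^(1/3)
  = (4405.61)^(1/3) = 16.3934 mm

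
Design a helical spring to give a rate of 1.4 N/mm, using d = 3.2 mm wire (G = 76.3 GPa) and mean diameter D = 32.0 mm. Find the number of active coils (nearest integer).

N_a = Gd⁴/(8D³k) = (76.3×10³ × 3.2⁴)/(8 × 32.0³ × 1.4)
    = 8.00063e+06 / 367002 = 21.8 → 22 coils

22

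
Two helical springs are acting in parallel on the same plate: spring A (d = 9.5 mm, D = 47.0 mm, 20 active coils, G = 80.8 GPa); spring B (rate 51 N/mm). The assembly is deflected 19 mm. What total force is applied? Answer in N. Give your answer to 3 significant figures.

k_A = Gd⁴/(8D³N_a) = (80.8×10³)(9.5⁴)/(8·47.0³·20) = 39.618 N/mm
Parallel: k_eq = 39.618 + 51 = 90.618 N/mm
F = k_eq·δ = 90.618·19 = 1721.7 N

1720 N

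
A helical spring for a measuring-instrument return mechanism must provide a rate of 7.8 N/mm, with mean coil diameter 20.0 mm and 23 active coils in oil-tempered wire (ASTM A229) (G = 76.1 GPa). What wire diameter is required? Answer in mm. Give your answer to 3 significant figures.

d = (8D³N_a·k / G)^(1/4) = (8·20.0³·23·7.8 / (76.1×10³))^0.25
  = (150.88)^0.25 = 3.5047 mm

3.50 mm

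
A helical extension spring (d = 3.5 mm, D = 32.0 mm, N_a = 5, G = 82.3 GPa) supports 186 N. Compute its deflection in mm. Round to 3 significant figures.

k = Gd⁴/(8D³N_a) = (82.3×10³)(3.5⁴)/(8·32.0³·5) = 9.4224 N/mm
δ = F/k = 186 / 9.4224 = 19.74 mm

19.7 mm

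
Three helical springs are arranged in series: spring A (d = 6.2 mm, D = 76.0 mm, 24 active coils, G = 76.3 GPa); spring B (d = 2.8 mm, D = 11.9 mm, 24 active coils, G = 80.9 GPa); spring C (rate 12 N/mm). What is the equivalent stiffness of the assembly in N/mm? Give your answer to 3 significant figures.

k_A = Gd⁴/(8D³N_a) = (76.3×10³)(6.2⁴)/(8·76.0³·24) = 1.3377 N/mm
k_B = Gd⁴/(8D³N_a) = (80.9×10³)(2.8⁴)/(8·11.9³·24) = 15.369 N/mm
Series: 1/k_eq = 1/1.3377 + 1/15.369 + 1/12 = 0.89597; k_eq = 1.1161 N/mm

1.12 N/mm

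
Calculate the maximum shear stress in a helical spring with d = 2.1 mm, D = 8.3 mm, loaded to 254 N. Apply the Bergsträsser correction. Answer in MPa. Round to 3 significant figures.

806 MPa

Spring index C = D/d = 8.3/2.1 = 3.9524
K_B = (4C+2)/(4C−3) = 17.810/12.810 = 1.3903
τ₀ = 8FD/(πd³) = 8·254·8.3/(π·2.1³) = 16865.6/29.094 = 579.69 MPa
τ_max = K·τ₀ = 1.3903 × 579.69 = 805.96 MPa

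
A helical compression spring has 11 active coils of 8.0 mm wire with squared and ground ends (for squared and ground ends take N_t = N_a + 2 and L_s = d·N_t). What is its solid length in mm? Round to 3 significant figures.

squared and ground ends: N_t = N_a + 2 = 11 + 2 = 13
L_s = d·N_t = 8.0 × 13 = 104 mm

104 mm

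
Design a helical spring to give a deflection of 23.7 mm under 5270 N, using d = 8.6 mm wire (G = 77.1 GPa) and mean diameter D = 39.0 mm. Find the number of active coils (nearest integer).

4

Required rate k = F/δ = 5270/23.7 = 222.36 N/mm
N_a = Gd⁴/(8D³k) = (77.1×10³ × 8.6⁴)/(8 × 39.0³ × 222.36)
    = 4.21743e+08 / 1.05523e+08 = 3.997 → 4 coils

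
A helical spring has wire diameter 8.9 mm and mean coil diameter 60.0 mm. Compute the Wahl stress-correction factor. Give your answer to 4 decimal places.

1.2219

C = D/d = 60.0/8.9 = 6.7416
K_W = (4C−1)/(4C−4) + 0.615/C = 25.966/22.966 + 0.0912 = 1.2219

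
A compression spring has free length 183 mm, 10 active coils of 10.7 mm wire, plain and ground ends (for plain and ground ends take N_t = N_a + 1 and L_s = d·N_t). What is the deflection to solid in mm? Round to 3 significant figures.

65.3 mm

N_t = 11; L_s = 10.7·11 = 117.7 mm
δ_solid = L₀ − L_s = 183 − 117.7 = 65.3 mm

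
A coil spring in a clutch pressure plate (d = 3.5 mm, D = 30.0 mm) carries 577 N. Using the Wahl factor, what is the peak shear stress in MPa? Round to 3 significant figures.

Spring index C = D/d = 30.0/3.5 = 8.5714
K_W = (4C−1)/(4C−4) + 0.615/C = 33.286/30.286 + 0.0717 = 1.1708
τ₀ = 8FD/(πd³) = 8·577·30.0/(π·3.5³) = 138480/134.7 = 1028.1 MPa
τ_max = K·τ₀ = 1.1708 × 1028.1 = 1203.7 MPa

1200 MPa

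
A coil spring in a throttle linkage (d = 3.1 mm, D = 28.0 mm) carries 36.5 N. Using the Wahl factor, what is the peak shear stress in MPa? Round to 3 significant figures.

101 MPa

Spring index C = D/d = 28.0/3.1 = 9.0323
K_W = (4C−1)/(4C−4) + 0.615/C = 35.129/32.129 + 0.0681 = 1.1615
τ₀ = 8FD/(πd³) = 8·36.5·28.0/(π·3.1³) = 8176/93.591 = 87.359 MPa
τ_max = K·τ₀ = 1.1615 × 87.359 = 101.46 MPa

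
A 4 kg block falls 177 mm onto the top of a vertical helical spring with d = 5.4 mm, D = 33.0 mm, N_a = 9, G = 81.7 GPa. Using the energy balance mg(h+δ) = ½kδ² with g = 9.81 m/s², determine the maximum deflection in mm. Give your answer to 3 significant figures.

k = Gd⁴/(8D³N_a) = (81.7×10³)(5.4⁴)/(8·33.0³·9) = 26.849 N/mm
W = mg = 4 × 9.81 = 39.24 N
½kδ² − Wδ − Wh = 0 → δ = (W + √(W² + 2kWh))/k
δ = (39.24 + √(1539.8 + 372954))/26.849 = (39.24 + 611.96)/26.849 = 24.254 mm

24.3 mm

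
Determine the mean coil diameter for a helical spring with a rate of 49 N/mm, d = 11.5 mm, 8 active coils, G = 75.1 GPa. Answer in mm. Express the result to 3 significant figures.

D = (Gd⁴/(8N_a·k))^(1/3) = (75.1×10³·11.5⁴/(8·8·49))^(1/3)
  = (418847)^(1/3) = 74.8201 mm

74.8 mm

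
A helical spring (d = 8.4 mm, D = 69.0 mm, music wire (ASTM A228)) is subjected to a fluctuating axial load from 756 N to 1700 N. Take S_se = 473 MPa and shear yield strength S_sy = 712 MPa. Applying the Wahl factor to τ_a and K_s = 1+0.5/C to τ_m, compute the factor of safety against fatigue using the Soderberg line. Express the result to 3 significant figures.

1.12

C = D/d = 69.0/8.4 = 8.2143; K_W = (4C−1)/(4C−4)+0.615/C = 1.1788; K_s = 1+0.5/C = 1.0609
F_a = (F_max−F_min)/2 = 472 N; F_m = (F_max+F_min)/2 = 1228 N
τ_a = K_W·8F_aD/(πd³) = 1.1788 × 139.92 = 164.95 MPa
τ_m = K_s·8F_mD/(πd³) = 1.0609 × 364.04 = 386.2 MPa
Soderberg: 1/n_f = τ_a/S_se + τ_m/S_sy = 164.95/473 + 386.2/712 = 0.34873 + 0.54242 = 0.89114
n_f = 1/0.89114 = 1.122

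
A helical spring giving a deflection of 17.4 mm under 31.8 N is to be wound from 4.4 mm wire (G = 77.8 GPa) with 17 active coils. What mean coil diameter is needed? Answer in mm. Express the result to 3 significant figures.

Required rate k = F/δ = 31.8/17.4 = 1.8276 N/mm
D = (Gd⁴/(8N_a·k))^(1/3) = (77.8×10³·4.4⁴/(8·17·1.8276))^(1/3)
  = (117320)^(1/3) = 48.9543 mm

49.0 mm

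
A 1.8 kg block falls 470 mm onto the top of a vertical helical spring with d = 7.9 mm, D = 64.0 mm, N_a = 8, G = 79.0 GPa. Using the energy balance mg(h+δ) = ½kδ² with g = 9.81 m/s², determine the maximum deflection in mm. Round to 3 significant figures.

31.1 mm

k = Gd⁴/(8D³N_a) = (79.0×10³)(7.9⁴)/(8·64.0³·8) = 18.341 N/mm
W = mg = 1.8 × 9.81 = 17.658 N
½kδ² − Wδ − Wh = 0 → δ = (W + √(W² + 2kWh))/k
δ = (17.658 + √(311.8 + 304428))/18.341 = (17.658 + 552.03)/18.341 = 31.062 mm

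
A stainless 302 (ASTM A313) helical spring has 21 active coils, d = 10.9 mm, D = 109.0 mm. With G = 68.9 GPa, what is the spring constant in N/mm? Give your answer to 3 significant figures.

4.47 N/mm

k = Gd⁴/(8D³N_a) = (68.9×10³ × 10.9⁴) / (8 × 109.0³ × 21)
  = 9.7258e+08 / 2.17565e+08 = 4.4703 N/mm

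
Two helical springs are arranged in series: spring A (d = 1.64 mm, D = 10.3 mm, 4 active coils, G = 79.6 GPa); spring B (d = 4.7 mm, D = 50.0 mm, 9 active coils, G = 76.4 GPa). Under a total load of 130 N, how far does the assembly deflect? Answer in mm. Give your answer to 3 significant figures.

39.3 mm

k_A = Gd⁴/(8D³N_a) = (79.6×10³)(1.64⁴)/(8·10.3³·4) = 16.467 N/mm
k_B = Gd⁴/(8D³N_a) = (76.4×10³)(4.7⁴)/(8·50.0³·9) = 4.1423 N/mm
Series: 1/k_eq = 1/16.467 + 1/4.1423 = 0.30214; k_eq = 3.3098 N/mm
δ = F/k_eq = 130/3.3098 = 39.278 mm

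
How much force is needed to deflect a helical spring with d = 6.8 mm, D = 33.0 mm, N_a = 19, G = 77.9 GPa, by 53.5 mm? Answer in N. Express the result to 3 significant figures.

1630 N

k = Gd⁴/(8D³N_a) = (77.9×10³)(6.8⁴)/(8·33.0³·19) = 30.492 N/mm
F = k·δ = 30.492 × 53.5 = 1631.3 N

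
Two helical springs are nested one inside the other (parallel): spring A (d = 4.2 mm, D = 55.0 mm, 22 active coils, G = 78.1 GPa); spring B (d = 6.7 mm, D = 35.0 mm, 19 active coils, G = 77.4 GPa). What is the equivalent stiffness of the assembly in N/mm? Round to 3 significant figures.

24.8 N/mm

k_A = Gd⁴/(8D³N_a) = (78.1×10³)(4.2⁴)/(8·55.0³·22) = 0.82994 N/mm
k_B = Gd⁴/(8D³N_a) = (77.4×10³)(6.7⁴)/(8·35.0³·19) = 23.933 N/mm
Parallel: k_eq = 0.82994 + 23.933 = 24.763 N/mm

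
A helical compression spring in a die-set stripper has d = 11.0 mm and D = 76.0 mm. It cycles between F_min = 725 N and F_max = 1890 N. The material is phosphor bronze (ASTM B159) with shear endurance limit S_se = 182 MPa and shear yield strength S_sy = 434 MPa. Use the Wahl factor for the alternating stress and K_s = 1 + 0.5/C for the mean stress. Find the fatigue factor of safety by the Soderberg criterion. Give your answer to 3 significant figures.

C = D/d = 76.0/11.0 = 6.9091; K_W = (4C−1)/(4C−4)+0.615/C = 1.2159; K_s = 1+0.5/C = 1.0724
F_a = (F_max−F_min)/2 = 582.5 N; F_m = (F_max+F_min)/2 = 1307.5 N
τ_a = K_W·8F_aD/(πd³) = 1.2159 × 84.698 = 102.99 MPa
τ_m = K_s·8F_mD/(πd³) = 1.0724 × 190.12 = 203.87 MPa
Soderberg: 1/n_f = τ_a/S_se + τ_m/S_sy = 102.99/182 + 203.87/434 = 0.56586 + 0.46976 = 1.0356
n_f = 1/1.0356 = 0.9656

0.966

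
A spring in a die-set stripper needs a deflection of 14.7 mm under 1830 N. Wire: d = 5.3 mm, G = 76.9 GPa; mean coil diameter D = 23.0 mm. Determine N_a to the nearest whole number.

5

Required rate k = F/δ = 1830/14.7 = 124.49 N/mm
N_a = Gd⁴/(8D³k) = (76.9×10³ × 5.3⁴)/(8 × 23.0³ × 124.49)
    = 6.06778e+07 / 1.21173e+07 = 5.008 → 5 coils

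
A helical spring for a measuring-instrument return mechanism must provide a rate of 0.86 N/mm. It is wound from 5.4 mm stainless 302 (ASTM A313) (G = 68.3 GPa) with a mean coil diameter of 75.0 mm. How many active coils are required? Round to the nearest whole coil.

N_a = Gd⁴/(8D³k) = (68.3×10³ × 5.4⁴)/(8 × 75.0³ × 0.86)
    = 5.80759e+07 / 2.9025e+06 = 20.01 → 20 coils

20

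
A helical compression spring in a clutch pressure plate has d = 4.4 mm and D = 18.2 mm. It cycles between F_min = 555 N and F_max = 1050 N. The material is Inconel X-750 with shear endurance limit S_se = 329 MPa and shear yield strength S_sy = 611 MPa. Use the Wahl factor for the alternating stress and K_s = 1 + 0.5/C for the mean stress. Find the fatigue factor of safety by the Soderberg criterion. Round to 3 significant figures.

0.730

C = D/d = 18.2/4.4 = 4.1364; K_W = (4C−1)/(4C−4)+0.615/C = 1.3878; K_s = 1+0.5/C = 1.1209
F_a = (F_max−F_min)/2 = 247.5 N; F_m = (F_max+F_min)/2 = 802.5 N
τ_a = K_W·8F_aD/(πd³) = 1.3878 × 134.66 = 186.88 MPa
τ_m = K_s·8F_mD/(πd³) = 1.1209 × 436.61 = 489.39 MPa
Soderberg: 1/n_f = τ_a/S_se + τ_m/S_sy = 186.88/329 + 489.39/611 = 0.56802 + 0.80097 = 1.369
n_f = 1/1.369 = 0.7305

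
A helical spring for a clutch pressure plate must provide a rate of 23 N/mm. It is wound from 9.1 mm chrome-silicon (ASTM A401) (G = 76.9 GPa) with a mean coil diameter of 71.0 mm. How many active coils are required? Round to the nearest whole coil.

8

N_a = Gd⁴/(8D³k) = (76.9×10³ × 9.1⁴)/(8 × 71.0³ × 23)
    = 5.27341e+08 / 6.58556e+07 = 8.008 → 8 coils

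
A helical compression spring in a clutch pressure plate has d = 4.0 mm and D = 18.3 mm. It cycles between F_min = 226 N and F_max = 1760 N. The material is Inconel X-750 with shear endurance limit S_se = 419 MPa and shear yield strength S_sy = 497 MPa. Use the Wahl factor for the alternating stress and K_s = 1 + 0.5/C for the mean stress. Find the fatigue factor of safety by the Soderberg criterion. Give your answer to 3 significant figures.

C = D/d = 18.3/4.0 = 4.5750; K_W = (4C−1)/(4C−4)+0.615/C = 1.3442; K_s = 1+0.5/C = 1.1093
F_a = (F_max−F_min)/2 = 767 N; F_m = (F_max+F_min)/2 = 993 N
τ_a = K_W·8F_aD/(πd³) = 1.3442 × 558.48 = 750.72 MPa
τ_m = K_s·8F_mD/(πd³) = 1.1093 × 723.04 = 802.06 MPa
Soderberg: 1/n_f = τ_a/S_se + τ_m/S_sy = 750.72/419 + 802.06/497 = 1.79169 + 1.61380 = 3.4055
n_f = 1/3.4055 = 0.2936

0.294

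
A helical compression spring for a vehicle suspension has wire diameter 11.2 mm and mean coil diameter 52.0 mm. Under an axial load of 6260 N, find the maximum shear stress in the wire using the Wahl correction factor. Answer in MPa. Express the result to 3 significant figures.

Spring index C = D/d = 52.0/11.2 = 4.6429
K_W = (4C−1)/(4C−4) + 0.615/C = 17.571/14.571 + 0.1325 = 1.3383
τ₀ = 8FD/(πd³) = 8·6260·52.0/(π·11.2³) = 2.60416e+06/4413.7 = 590.02 MPa
τ_max = K·τ₀ = 1.3383 × 590.02 = 789.64 MPa

790 MPa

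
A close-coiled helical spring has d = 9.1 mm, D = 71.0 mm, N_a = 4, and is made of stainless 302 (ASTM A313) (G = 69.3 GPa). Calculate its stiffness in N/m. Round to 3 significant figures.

41500 N/m

k = Gd⁴/(8D³N_a) = (69.3×10³ × 9.1⁴) / (8 × 71.0³ × 4)
  = 4.75224e+08 / 1.14532e+07 = 41.493 N/mm = 41493 N/m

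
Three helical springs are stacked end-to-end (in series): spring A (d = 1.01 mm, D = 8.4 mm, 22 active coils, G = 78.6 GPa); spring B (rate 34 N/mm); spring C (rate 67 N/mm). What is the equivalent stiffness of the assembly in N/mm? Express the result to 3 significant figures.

k_A = Gd⁴/(8D³N_a) = (78.6×10³)(1.01⁴)/(8·8.4³·22) = 0.78407 N/mm
Series: 1/k_eq = 1/0.78407 + 1/34 + 1/67 = 1.3197; k_eq = 0.75773 N/mm

0.758 N/mm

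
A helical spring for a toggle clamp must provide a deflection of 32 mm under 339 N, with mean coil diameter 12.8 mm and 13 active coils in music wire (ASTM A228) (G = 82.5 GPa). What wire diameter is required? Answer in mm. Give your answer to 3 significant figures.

Required rate k = F/δ = 339/32 = 10.594 N/mm
d = (8D³N_a·k / G)^(1/4) = (8·12.8³·13·10.594 / (82.5×10³))^0.25
  = (28.007)^0.25 = 2.3005 mm

2.30 mm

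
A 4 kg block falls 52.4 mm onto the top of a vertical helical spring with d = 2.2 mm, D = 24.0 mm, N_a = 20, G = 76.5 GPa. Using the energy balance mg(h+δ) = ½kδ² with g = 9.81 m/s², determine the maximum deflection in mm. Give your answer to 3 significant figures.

135 mm

k = Gd⁴/(8D³N_a) = (76.5×10³)(2.2⁴)/(8·24.0³·20) = 0.81021 N/mm
W = mg = 4 × 9.81 = 39.24 N
½kδ² − Wδ − Wh = 0 → δ = (W + √(W² + 2kWh))/k
δ = (39.24 + √(1539.8 + 3331.88))/0.81021 = (39.24 + 69.797)/0.81021 = 134.58 mm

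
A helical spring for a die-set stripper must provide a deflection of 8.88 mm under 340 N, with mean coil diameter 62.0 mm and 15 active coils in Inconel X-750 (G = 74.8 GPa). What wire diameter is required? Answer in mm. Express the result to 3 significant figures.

11.0 mm

Required rate k = F/δ = 340/8.88 = 38.288 N/mm
d = (8D³N_a·k / G)^(1/4) = (8·62.0³·15·38.288 / (74.8×10³))^0.25
  = (14639)^0.25 = 10.9997 mm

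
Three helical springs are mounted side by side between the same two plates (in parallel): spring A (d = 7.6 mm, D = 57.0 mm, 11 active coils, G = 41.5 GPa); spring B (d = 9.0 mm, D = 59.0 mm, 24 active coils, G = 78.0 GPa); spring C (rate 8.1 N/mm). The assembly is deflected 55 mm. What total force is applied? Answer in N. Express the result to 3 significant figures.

1630 N

k_A = Gd⁴/(8D³N_a) = (41.5×10³)(7.6⁴)/(8·57.0³·11) = 8.4956 N/mm
k_B = Gd⁴/(8D³N_a) = (78.0×10³)(9.0⁴)/(8·59.0³·24) = 12.978 N/mm
Parallel: k_eq = 8.4956 + 12.978 + 8.1 = 29.574 N/mm
F = k_eq·δ = 29.574·55 = 1626.5 N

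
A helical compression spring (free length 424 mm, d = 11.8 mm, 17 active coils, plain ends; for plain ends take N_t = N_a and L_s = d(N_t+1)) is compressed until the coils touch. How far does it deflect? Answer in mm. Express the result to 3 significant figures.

N_t = 17; L_s = 11.8·18 = 212.4 mm
δ_solid = L₀ − L_s = 424 − 212.4 = 211.6 mm

212 mm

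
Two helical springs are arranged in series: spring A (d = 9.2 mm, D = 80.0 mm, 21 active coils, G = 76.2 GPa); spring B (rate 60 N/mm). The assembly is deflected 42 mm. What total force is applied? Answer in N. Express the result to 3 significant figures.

241 N

k_A = Gd⁴/(8D³N_a) = (76.2×10³)(9.2⁴)/(8·80.0³·21) = 6.3464 N/mm
Series: 1/k_eq = 1/6.3464 + 1/60 = 0.17424; k_eq = 5.7393 N/mm
F = k_eq·δ = 5.7393·42 = 241.05 N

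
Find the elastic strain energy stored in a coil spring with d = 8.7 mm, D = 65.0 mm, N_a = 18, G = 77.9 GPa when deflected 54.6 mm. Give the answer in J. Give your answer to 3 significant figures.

16.8 J

k = Gd⁴/(8D³N_a) = (77.9×10³)(8.7⁴)/(8·65.0³·18) = 11.285 N/mm
U = ½kδ² = 0.5 × 11.285 × 54.6² = 16822 N·mm = 16.822 J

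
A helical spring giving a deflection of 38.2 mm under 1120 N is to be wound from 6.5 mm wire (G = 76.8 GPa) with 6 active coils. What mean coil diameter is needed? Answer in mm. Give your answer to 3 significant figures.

46.0 mm

Required rate k = F/δ = 1120/38.2 = 29.319 N/mm
D = (Gd⁴/(8N_a·k))^(1/3) = (76.8×10³·6.5⁴/(8·6·29.319))^(1/3)
  = (97413.4)^(1/3) = 46.0122 mm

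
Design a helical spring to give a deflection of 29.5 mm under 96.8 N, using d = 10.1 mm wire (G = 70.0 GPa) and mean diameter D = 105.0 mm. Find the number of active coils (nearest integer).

Required rate k = F/δ = 96.8/29.5 = 3.2814 N/mm
N_a = Gd⁴/(8D³k) = (70.0×10³ × 10.1⁴)/(8 × 105.0³ × 3.2814)
    = 7.28423e+08 / 3.03886e+07 = 23.97 → 24 coils

24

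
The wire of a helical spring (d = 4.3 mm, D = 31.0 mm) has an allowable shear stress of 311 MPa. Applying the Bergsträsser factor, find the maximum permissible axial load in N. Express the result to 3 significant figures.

C = D/d = 31.0/4.3 = 7.2093
K_B = (4C+2)/(4C−3) = 30.837/25.837 = 1.1935
τ_max = K·8FD/(πd³) → F_max = τ_allow·πd³/(8DK)
F_max = 311·π·4.3³/(8·31.0·1.1935) = 77681/295.99 = 262.44 N

262 N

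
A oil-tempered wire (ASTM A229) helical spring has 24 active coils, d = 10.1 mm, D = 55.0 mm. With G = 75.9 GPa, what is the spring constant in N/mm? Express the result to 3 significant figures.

24.7 N/mm

k = Gd⁴/(8D³N_a) = (75.9×10³ × 10.1⁴) / (8 × 55.0³ × 24)
  = 7.89818e+08 / 3.1944e+07 = 24.725 N/mm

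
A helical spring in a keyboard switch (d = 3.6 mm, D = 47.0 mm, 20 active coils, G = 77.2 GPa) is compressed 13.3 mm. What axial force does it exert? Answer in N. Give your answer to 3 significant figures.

10.4 N

k = Gd⁴/(8D³N_a) = (77.2×10³)(3.6⁴)/(8·47.0³·20) = 0.78057 N/mm
F = k·δ = 0.78057 × 13.3 = 10.382 N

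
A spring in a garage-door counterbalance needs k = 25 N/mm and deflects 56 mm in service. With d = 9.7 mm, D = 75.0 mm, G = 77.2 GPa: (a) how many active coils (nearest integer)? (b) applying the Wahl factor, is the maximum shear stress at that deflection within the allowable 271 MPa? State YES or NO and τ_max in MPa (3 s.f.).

N_a = Gd⁴/(8D³k) = (77.2×10³)(9.7⁴)/(8·75.0³·25) = 8.1 → N_a = 8
Actual rate k = Gd⁴/(8D³·8) = 25.313 N/mm
Working load F = kδ = 25.313·56 = 1417.5 N
C = 75.0/9.7 = 7.7320; K_W = (4C−1)/(4C−4)+0.615/C = 1.1909
τ_max = K_W·8FD/(πd³) = 1.1909·296.63 = 353.27 MPa
τ_max > 271 MPa → exceeds allowable

(a) 8 coils; (b) NO, τ_max = 353 MPa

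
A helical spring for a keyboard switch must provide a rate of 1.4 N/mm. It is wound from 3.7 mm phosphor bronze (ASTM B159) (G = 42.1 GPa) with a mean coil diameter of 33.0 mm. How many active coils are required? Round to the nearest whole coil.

20

N_a = Gd⁴/(8D³k) = (42.1×10³ × 3.7⁴)/(8 × 33.0³ × 1.4)
    = 7.89022e+06 / 402494 = 19.6 → 20 coils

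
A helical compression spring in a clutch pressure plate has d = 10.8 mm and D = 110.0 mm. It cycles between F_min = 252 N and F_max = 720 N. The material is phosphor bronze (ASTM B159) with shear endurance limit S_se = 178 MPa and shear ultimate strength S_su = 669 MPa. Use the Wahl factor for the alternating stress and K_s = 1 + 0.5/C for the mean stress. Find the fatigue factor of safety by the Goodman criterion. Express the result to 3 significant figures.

1.99

C = D/d = 110.0/10.8 = 10.1852; K_W = (4C−1)/(4C−4)+0.615/C = 1.1420; K_s = 1+0.5/C = 1.0491
F_a = (F_max−F_min)/2 = 234 N; F_m = (F_max+F_min)/2 = 486 N
τ_a = K_W·8F_aD/(πd³) = 1.1420 × 52.033 = 59.423 MPa
τ_m = K_s·8F_mD/(πd³) = 1.0491 × 108.07 = 113.37 MPa
Goodman: 1/n_f = τ_a/S_se + τ_m/S_su = 59.423/178 + 113.37/669 = 0.33384 + 0.16947 = 0.50331
n_f = 1/0.50331 = 1.987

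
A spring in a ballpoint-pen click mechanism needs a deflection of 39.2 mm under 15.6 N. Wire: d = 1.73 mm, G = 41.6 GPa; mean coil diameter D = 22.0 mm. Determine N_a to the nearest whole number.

11

Required rate k = F/δ = 15.6/39.2 = 0.39796 N/mm
N_a = Gd⁴/(8D³k) = (41.6×10³ × 1.73⁴)/(8 × 22.0³ × 0.39796)
    = 372630 / 33899.8 = 10.99 → 11 coils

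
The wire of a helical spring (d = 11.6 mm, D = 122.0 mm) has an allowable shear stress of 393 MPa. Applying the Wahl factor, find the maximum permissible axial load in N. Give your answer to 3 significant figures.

C = D/d = 122.0/11.6 = 10.5172
K_W = (4C−1)/(4C−4) + 0.615/C = 41.069/38.069 + 0.0585 = 1.1373
τ_max = K·8FD/(πd³) → F_max = τ_allow·πd³/(8DK)
F_max = 393·π·11.6³/(8·122.0·1.1373) = 1.9272e+06/1110 = 1736.2 N

1740 N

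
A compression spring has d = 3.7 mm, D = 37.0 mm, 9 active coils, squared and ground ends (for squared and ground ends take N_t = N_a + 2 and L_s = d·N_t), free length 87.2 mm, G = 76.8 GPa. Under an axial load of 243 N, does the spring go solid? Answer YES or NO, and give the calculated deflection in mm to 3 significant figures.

YES, δ = 61.6 mm

k = Gd⁴/(8D³N_a) = (76.8×10³)(3.7⁴)/(8·37.0³·9) = 3.9467 N/mm
N_t = 11; L_s = 3.7·11 = 40.7 mm; δ_solid = L₀ − L_s = 87.2 − 40.7 = 46.5 mm
δ = F/k = 243/3.9467 = 61.571 mm
δ ≥ δ_solid → spring goes solid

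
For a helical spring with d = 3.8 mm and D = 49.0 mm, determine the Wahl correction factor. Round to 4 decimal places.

C = D/d = 49.0/3.8 = 12.8947
K_W = (4C−1)/(4C−4) + 0.615/C = 50.579/47.579 + 0.0477 = 1.1107

1.1107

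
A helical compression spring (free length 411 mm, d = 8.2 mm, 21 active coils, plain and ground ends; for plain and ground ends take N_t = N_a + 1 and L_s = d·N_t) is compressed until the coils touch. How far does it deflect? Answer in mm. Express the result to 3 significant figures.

N_t = 22; L_s = 8.2·22 = 180.4 mm
δ_solid = L₀ − L_s = 411 − 180.4 = 230.6 mm

231 mm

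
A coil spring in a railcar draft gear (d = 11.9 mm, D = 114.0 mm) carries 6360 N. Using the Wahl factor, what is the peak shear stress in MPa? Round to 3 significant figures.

1260 MPa

Spring index C = D/d = 114.0/11.9 = 9.5798
K_W = (4C−1)/(4C−4) + 0.615/C = 37.319/34.319 + 0.0642 = 1.1516
τ₀ = 8FD/(πd³) = 8·6360·114.0/(π·11.9³) = 5.80032e+06/5294.1 = 1095.6 MPa
τ_max = K·τ₀ = 1.1516 × 1095.6 = 1261.7 MPa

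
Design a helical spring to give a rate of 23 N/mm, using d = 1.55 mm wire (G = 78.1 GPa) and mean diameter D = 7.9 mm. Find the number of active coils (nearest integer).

5

N_a = Gd⁴/(8D³k) = (78.1×10³ × 1.55⁴)/(8 × 7.9³ × 23)
    = 450794 / 90719.2 = 4.969 → 5 coils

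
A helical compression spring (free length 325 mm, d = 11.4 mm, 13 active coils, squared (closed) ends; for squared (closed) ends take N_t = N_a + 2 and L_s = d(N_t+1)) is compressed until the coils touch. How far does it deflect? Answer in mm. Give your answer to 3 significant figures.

143 mm

N_t = 15; L_s = 11.4·16 = 182.4 mm
δ_solid = L₀ − L_s = 325 − 182.4 = 142.6 mm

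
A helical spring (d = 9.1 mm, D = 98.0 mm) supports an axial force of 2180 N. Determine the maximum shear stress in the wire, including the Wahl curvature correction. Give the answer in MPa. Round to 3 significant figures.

819 MPa

Spring index C = D/d = 98.0/9.1 = 10.7692
K_W = (4C−1)/(4C−4) + 0.615/C = 42.077/39.077 + 0.0571 = 1.1339
τ₀ = 8FD/(πd³) = 8·2180·98.0/(π·9.1³) = 1.70912e+06/2367.4 = 721.94 MPa
τ_max = K·τ₀ = 1.1339 × 721.94 = 818.59 MPa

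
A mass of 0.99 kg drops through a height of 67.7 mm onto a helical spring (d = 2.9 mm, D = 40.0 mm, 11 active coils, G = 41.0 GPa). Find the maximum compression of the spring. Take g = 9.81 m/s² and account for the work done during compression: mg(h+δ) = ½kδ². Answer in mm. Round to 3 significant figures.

72.8 mm

k = Gd⁴/(8D³N_a) = (41.0×10³)(2.9⁴)/(8·40.0³·11) = 0.51489 N/mm
W = mg = 0.99 × 9.81 = 9.7119 N
½kδ² − Wδ − Wh = 0 → δ = (W + √(W² + 2kWh))/k
δ = (9.7119 + √(94.321 + 677.074))/0.51489 = (9.7119 + 27.774)/0.51489 = 72.804 mm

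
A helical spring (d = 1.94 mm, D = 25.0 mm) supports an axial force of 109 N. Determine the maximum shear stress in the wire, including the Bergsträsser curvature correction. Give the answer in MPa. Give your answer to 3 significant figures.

1050 MPa

Spring index C = D/d = 25.0/1.94 = 12.8866
K_B = (4C+2)/(4C−3) = 53.546/48.546 = 1.1030
τ₀ = 8FD/(πd³) = 8·109·25.0/(π·1.94³) = 21800/22.938 = 950.39 MPa
τ_max = K·τ₀ = 1.1030 × 950.39 = 1048.3 MPa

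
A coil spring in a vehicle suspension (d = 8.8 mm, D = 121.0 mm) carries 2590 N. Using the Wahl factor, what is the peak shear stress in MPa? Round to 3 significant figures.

Spring index C = D/d = 121.0/8.8 = 13.7500
K_W = (4C−1)/(4C−4) + 0.615/C = 54.000/51.000 + 0.0447 = 1.1036
τ₀ = 8FD/(πd³) = 8·2590·121.0/(π·8.8³) = 2.50712e+06/2140.9 = 1171.1 MPa
τ_max = K·τ₀ = 1.1036 × 1171.1 = 1292.3 MPa

1290 MPa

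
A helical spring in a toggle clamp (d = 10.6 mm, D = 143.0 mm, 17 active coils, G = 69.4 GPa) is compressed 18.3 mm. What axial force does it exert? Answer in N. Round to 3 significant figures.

40.3 N

k = Gd⁴/(8D³N_a) = (69.4×10³)(10.6⁴)/(8·143.0³·17) = 2.2031 N/mm
F = k·δ = 2.2031 × 18.3 = 40.317 N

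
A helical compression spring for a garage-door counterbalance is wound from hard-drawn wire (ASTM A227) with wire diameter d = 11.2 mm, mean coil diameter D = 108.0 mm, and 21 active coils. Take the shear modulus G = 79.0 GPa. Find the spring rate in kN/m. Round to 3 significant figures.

k = Gd⁴/(8D³N_a) = (79.0×10³ × 11.2⁴) / (8 × 108.0³ × 21)
  = 1.24308e+09 / 2.11632e+08 = 5.8738 N/mm

5.87 kN/m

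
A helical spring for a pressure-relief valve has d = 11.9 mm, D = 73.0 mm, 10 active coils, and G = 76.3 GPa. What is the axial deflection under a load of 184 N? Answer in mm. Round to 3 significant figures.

3.74 mm

k = Gd⁴/(8D³N_a) = (76.3×10³)(11.9⁴)/(8·73.0³·10) = 49.165 N/mm
δ = F/k = 184 / 49.165 = 3.7425 mm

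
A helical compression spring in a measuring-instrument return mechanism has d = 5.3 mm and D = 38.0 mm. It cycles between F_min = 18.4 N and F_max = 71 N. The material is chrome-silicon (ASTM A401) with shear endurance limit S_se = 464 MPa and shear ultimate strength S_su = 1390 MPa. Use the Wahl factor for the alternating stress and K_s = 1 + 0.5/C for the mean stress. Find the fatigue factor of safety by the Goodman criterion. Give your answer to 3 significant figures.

C = D/d = 38.0/5.3 = 7.1698; K_W = (4C−1)/(4C−4)+0.615/C = 1.2073; K_s = 1+0.5/C = 1.0697
F_a = (F_max−F_min)/2 = 26.3 N; F_m = (F_max+F_min)/2 = 44.7 N
τ_a = K_W·8F_aD/(πd³) = 1.2073 × 17.094 = 20.639 MPa
τ_m = K_s·8F_mD/(πd³) = 1.0697 × 29.054 = 31.08 MPa
Goodman: 1/n_f = τ_a/S_se + τ_m/S_su = 20.639/464 + 31.08/1390 = 0.04448 + 0.02236 = 0.066839
n_f = 1/0.066839 = 14.96

15.0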